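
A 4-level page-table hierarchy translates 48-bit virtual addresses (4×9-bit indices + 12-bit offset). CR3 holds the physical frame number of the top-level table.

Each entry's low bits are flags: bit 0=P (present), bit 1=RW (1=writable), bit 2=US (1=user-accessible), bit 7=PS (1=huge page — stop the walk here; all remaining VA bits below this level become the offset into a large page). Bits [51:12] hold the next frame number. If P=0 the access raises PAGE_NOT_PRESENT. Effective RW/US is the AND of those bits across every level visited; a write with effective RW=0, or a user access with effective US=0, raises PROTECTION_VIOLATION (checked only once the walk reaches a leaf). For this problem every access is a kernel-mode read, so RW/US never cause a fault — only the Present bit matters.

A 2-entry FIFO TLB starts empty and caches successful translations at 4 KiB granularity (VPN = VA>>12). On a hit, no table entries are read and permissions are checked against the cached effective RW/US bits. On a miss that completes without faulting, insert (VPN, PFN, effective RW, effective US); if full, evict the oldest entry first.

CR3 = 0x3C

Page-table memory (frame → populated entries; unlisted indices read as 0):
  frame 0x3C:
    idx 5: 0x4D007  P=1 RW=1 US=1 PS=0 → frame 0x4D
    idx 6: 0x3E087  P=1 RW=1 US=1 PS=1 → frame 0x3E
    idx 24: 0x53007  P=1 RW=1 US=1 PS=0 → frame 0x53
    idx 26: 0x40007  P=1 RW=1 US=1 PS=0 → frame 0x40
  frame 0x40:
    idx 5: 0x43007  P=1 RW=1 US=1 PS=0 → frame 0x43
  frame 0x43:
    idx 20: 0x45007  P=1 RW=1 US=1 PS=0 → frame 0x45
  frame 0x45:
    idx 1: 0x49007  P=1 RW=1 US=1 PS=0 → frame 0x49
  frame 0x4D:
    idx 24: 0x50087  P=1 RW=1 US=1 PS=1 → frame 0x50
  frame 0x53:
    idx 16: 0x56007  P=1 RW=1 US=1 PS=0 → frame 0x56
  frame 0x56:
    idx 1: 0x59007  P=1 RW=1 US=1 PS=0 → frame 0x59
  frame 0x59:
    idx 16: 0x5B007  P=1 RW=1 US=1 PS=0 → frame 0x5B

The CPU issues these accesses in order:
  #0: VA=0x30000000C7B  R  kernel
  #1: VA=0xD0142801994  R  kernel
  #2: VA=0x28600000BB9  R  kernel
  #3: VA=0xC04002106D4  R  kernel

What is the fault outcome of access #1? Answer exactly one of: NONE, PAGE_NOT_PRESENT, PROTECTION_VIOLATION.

Per-access translation:
#0 VA=0x30000000C7B (r,kernel):
  [0] read 0x3C idx=6: raw=0x3E087 flags P=1 W=1 U=1 S=1
  ✓ 0x3EC7B (huge @L0)  — 1 lookups
#1 VA=0xD0142801994 (r,kernel):
  [0] read 0x3C idx=26: raw=0x40007 flags P=1 W=1 U=1 S=0
  [1] read 0x40 idx=5: raw=0x43007 flags P=1 W=1 U=1 S=0
  [2] read 0x43 idx=20: raw=0x45007 flags P=1 W=1 U=1 S=0
  [3] read 0x45 idx=1: raw=0x49007 flags P=1 W=1 U=1 S=0
  ✓ 0x49994  — 4 lookups
#2 VA=0x28600000BB9 (r,kernel):
  [0] read 0x3C idx=5: raw=0x4D007 flags P=1 W=1 U=1 S=0
  [1] read 0x4D idx=24: raw=0x50087 flags P=1 W=1 U=1 S=1
  ✓ 0x50BB9 (huge @L1)  — 2 lookups
#3 VA=0xC04002106D4 (r,kernel):
  [0] read 0x3C idx=24: raw=0x53007 flags P=1 W=1 U=1 S=0
  [1] read 0x53 idx=16: raw=0x56007 flags P=1 W=1 U=1 S=0
  [2] read 0x56 idx=1: raw=0x59007 flags P=1 W=1 U=1 S=0
  [3] read 0x59 idx=16: raw=0x5B007 flags P=1 W=1 U=1 S=0
  ✓ 0x5B6D4  — 4 lookups

Access #1 fault: NONE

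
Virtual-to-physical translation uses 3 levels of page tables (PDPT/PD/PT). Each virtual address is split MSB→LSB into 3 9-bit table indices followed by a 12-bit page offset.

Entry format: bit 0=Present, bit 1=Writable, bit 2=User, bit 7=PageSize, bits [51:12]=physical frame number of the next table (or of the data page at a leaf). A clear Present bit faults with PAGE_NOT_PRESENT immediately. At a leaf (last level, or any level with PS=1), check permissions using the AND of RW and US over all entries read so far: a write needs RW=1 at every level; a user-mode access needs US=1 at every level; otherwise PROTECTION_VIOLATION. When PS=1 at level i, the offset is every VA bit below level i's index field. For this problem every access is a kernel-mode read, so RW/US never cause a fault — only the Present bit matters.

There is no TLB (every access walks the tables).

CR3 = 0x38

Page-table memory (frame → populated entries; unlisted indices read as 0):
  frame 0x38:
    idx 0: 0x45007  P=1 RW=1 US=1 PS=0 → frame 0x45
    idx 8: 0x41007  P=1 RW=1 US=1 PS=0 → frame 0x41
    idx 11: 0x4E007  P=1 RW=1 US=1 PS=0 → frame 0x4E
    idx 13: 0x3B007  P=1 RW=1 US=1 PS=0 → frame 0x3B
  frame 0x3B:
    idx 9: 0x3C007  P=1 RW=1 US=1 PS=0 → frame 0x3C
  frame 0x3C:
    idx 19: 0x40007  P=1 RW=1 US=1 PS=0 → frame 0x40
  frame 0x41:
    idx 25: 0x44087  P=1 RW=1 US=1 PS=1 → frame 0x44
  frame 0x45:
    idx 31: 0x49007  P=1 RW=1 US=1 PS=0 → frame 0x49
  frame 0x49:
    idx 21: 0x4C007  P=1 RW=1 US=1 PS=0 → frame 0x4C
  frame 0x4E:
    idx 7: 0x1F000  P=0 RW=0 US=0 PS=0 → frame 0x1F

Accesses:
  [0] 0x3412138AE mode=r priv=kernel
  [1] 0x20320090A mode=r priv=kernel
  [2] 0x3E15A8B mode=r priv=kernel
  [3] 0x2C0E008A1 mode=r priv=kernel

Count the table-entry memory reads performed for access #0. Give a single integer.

Per-access translation:
#0 VA=0x3412138AE (r,kernel):
  [0] read 0x38 idx=13: raw=0x3B007 flags P=1 W=1 U=1 S=0
  [1] read 0x3B idx=9: raw=0x3C007 flags P=1 W=1 U=1 S=0
  [2] read 0x3C idx=19: raw=0x40007 flags P=1 W=1 U=1 S=0
  ✓ 0x408AE  — 3 lookups
#1 VA=0x20320090A (r,kernel):
  [0] read 0x38 idx=8: raw=0x41007 flags P=1 W=1 U=1 S=0
  [1] read 0x41 idx=25: raw=0x44087 flags P=1 W=1 U=1 S=1
  ✓ 0x4490A (huge @L1)  — 2 lookups
#2 VA=0x3E15A8B (r,kernel):
  [0] read 0x38 idx=0: raw=0x45007 flags P=1 W=1 U=1 S=0
  [1] read 0x45 idx=31: raw=0x49007 flags P=1 W=1 U=1 S=0
  [2] read 0x49 idx=21: raw=0x4C007 flags P=1 W=1 U=1 S=0
  ✓ 0x4CA8B  — 3 lookups
#3 VA=0x2C0E008A1 (r,kernel):
  [0] read 0x38 idx=11: raw=0x4E007 flags P=1 W=1 U=1 S=0
  [1] read 0x4E idx=7: raw=0x1F000 flags P=0 W=0 U=0 S=0
  → PAGE_NOT_PRESENT  (2 entries read)

Entries read for #0: 3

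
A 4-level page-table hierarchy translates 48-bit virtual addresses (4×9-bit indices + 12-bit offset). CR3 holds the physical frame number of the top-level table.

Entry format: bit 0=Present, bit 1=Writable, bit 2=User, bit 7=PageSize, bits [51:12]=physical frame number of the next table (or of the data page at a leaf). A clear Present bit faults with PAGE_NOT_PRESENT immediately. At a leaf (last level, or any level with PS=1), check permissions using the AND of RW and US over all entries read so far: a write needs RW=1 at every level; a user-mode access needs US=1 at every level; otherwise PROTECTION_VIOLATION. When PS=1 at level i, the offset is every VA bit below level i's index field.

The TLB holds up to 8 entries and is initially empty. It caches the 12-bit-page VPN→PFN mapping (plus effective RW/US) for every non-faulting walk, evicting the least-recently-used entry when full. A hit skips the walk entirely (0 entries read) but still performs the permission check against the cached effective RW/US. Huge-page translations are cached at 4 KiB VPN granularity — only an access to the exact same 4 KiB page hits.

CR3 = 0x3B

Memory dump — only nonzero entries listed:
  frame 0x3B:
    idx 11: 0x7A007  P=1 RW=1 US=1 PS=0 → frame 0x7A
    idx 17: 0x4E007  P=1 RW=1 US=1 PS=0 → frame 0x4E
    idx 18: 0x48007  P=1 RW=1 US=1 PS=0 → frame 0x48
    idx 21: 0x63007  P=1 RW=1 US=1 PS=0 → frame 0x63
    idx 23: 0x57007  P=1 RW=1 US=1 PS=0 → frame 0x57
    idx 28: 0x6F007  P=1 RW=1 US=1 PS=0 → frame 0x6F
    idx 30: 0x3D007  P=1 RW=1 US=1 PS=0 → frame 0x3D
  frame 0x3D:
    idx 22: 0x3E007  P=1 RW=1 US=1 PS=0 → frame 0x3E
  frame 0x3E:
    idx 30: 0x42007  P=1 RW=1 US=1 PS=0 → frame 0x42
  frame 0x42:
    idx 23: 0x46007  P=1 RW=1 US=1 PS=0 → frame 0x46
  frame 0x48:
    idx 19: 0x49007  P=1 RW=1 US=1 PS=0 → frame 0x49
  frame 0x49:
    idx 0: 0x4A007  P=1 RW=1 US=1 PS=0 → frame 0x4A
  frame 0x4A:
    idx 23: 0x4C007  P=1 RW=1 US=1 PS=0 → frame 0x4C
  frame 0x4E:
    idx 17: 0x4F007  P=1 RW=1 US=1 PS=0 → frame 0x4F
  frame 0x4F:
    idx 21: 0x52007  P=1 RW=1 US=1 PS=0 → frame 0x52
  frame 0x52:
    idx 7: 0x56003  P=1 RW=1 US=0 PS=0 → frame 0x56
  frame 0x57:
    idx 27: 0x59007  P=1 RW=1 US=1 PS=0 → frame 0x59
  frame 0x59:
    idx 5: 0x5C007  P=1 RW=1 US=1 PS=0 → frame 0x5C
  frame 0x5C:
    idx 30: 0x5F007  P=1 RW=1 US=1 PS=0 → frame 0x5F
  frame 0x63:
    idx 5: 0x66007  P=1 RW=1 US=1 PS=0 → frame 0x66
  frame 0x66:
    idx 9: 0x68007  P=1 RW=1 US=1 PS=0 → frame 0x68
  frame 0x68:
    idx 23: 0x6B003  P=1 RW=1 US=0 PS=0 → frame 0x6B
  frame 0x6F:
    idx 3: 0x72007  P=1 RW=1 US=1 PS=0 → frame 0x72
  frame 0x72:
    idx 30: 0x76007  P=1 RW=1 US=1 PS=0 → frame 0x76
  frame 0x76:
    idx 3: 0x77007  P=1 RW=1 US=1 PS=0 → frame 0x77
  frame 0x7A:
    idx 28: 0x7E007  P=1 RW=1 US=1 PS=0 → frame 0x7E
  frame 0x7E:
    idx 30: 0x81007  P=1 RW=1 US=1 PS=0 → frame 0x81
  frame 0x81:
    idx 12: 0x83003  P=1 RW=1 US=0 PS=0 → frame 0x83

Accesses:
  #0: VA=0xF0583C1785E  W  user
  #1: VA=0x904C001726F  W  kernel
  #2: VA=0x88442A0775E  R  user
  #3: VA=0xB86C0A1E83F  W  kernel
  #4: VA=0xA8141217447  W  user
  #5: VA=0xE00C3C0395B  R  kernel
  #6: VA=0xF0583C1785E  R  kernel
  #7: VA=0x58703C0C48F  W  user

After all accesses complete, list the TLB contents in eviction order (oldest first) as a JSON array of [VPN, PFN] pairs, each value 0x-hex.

Per-access translation:
#0 VA=0xF0583C1785E (w,user):
  L0: frame=0x3B idx=30 entry=0x3D007 [P=1 RW=1 US=1 PS=0]
  L1: frame=0x3D idx=22 entry=0x3E007 [P=1 RW=1 US=1 PS=0]
  L2: frame=0x3E idx=30 entry=0x42007 [P=1 RW=1 US=1 PS=0]
  L3: frame=0x42 idx=23 entry=0x46007 [P=1 RW=1 US=1 PS=0]
  ✓ 0x4685E  — 4 lookups
#1 VA=0x904C001726F (w,kernel):
  L0: frame=0x3B idx=18 entry=0x48007 [P=1 RW=1 US=1 PS=0]
  L1: frame=0x48 idx=19 entry=0x49007 [P=1 RW=1 US=1 PS=0]
  L2: frame=0x49 idx=0 entry=0x4A007 [P=1 RW=1 US=1 PS=0]
  L3: frame=0x4A idx=23 entry=0x4C007 [P=1 RW=1 US=1 PS=0]
  ✓ 0x4C26F  — 4 lookups
#2 VA=0x88442A0775E (r,user):
  L0: frame=0x3B idx=17 entry=0x4E007 [P=1 RW=1 US=1 PS=0]
  L1: frame=0x4E idx=17 entry=0x4F007 [P=1 RW=1 US=1 PS=0]
  L2: frame=0x4F idx=21 entry=0x52007 [P=1 RW=1 US=1 PS=0]
  L3: frame=0x52 idx=7 entry=0x56003 [P=1 RW=1 US=0 PS=0]
  ⇒ fault: PROTECTION_VIOLATION  — 4 lookups
#3 VA=0xB86C0A1E83F (w,kernel):
  L0: frame=0x3B idx=23 entry=0x57007 [P=1 RW=1 US=1 PS=0]
  L1: frame=0x57 idx=27 entry=0x59007 [P=1 RW=1 US=1 PS=0]
  L2: frame=0x59 idx=5 entry=0x5C007 [P=1 RW=1 US=1 PS=0]
  L3: frame=0x5C idx=30 entry=0x5F007 [P=1 RW=1 US=1 PS=0]
  ✓ 0x5F83F  — 4 lookups
#4 VA=0xA8141217447 (w,user):
  L0: frame=0x3B idx=21 entry=0x63007 [P=1 RW=1 US=1 PS=0]
  L1: frame=0x63 idx=5 entry=0x66007 [P=1 RW=1 US=1 PS=0]
  L2: frame=0x66 idx=9 entry=0x68007 [P=1 RW=1 US=1 PS=0]
  L3: frame=0x68 idx=23 entry=0x6B003 [P=1 RW=1 US=0 PS=0]
  ⇒ fault: PROTECTION_VIOLATION  — 4 lookups
#5 VA=0xE00C3C0395B (r,kernel):
  L0: frame=0x3B idx=28 entry=0x6F007 [P=1 RW=1 US=1 PS=0]
  L1: frame=0x6F idx=3 entry=0x72007 [P=1 RW=1 US=1 PS=0]
  L2: frame=0x72 idx=30 entry=0x76007 [P=1 RW=1 US=1 PS=0]
  L3: frame=0x76 idx=3 entry=0x77007 [P=1 RW=1 US=1 PS=0]
  ✓ 0x7795B  — 4 lookups
#6 VA=0xF0583C1785E (r,kernel):
  TLB hit vpn=0xF0583C17 → PA=0x4685E
#7 VA=0x58703C0C48F (w,user):
  L0: frame=0x3B idx=11 entry=0x7A007 [P=1 RW=1 US=1 PS=0]
  L1: frame=0x7A idx=28 entry=0x7E007 [P=1 RW=1 US=1 PS=0]
  L2: frame=0x7E idx=30 entry=0x81007 [P=1 RW=1 US=1 PS=0]
  L3: frame=0x81 idx=12 entry=0x83003 [P=1 RW=1 US=0 PS=0]
  ⇒ fault: PROTECTION_VIOLATION  — 4 lookups

TLB: [["0x904C0017", "0x4C"], ["0xB86C0A1E", "0x5F"], ["0xE00C3C03", "0x77"], ["0xF0583C17", "0x46"]]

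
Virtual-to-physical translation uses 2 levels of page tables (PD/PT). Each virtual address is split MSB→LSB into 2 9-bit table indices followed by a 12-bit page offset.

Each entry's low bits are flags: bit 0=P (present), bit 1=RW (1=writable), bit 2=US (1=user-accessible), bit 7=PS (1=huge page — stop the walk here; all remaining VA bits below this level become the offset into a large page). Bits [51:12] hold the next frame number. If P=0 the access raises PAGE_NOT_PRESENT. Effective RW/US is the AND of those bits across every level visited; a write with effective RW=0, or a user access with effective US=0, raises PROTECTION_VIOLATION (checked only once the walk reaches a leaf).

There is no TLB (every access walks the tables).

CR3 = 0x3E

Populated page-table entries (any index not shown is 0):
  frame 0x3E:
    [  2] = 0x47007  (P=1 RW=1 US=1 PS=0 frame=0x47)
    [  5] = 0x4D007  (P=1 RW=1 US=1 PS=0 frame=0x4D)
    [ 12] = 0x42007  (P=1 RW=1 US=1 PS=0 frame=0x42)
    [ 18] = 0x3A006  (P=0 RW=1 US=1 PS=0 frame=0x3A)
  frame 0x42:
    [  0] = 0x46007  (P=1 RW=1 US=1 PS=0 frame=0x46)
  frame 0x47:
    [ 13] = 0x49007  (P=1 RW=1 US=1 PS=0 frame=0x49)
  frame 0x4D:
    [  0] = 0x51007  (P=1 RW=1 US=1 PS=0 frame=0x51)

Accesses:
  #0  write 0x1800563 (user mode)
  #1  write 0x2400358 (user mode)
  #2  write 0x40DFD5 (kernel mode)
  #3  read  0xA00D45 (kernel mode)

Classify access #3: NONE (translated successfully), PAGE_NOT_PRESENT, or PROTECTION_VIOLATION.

Walk each access:
#0 VA=0x1800563 (w,user):
  [0] read 0x3E idx=12: raw=0x42007 flags P=1 W=1 U=1 S=0
  [1] read 0x42 idx=0: raw=0x46007 flags P=1 W=1 U=1 S=0
  ✓ 0x46563  — 2 lookups
#1 VA=0x2400358 (w,user):
  [0] read 0x3E idx=18: raw=0x3A006 flags P=0 W=1 U=1 S=0
  ⇒ fault: PAGE_NOT_PRESENT  — 1 lookups
#2 VA=0x40DFD5 (w,kernel):
  [0] read 0x3E idx=2: raw=0x47007 flags P=1 W=1 U=1 S=0
  [1] read 0x47 idx=13: raw=0x49007 flags P=1 W=1 U=1 S=0
  ✓ 0x49FD5  — 2 lookups
#3 VA=0xA00D45 (r,kernel):
  [0] read 0x3E idx=5: raw=0x4D007 flags P=1 W=1 U=1 S=0
  [1] read 0x4D idx=0: raw=0x51007 flags P=1 W=1 U=1 S=0
  ✓ 0x51D45  — 2 lookups

Access #3 fault: NONE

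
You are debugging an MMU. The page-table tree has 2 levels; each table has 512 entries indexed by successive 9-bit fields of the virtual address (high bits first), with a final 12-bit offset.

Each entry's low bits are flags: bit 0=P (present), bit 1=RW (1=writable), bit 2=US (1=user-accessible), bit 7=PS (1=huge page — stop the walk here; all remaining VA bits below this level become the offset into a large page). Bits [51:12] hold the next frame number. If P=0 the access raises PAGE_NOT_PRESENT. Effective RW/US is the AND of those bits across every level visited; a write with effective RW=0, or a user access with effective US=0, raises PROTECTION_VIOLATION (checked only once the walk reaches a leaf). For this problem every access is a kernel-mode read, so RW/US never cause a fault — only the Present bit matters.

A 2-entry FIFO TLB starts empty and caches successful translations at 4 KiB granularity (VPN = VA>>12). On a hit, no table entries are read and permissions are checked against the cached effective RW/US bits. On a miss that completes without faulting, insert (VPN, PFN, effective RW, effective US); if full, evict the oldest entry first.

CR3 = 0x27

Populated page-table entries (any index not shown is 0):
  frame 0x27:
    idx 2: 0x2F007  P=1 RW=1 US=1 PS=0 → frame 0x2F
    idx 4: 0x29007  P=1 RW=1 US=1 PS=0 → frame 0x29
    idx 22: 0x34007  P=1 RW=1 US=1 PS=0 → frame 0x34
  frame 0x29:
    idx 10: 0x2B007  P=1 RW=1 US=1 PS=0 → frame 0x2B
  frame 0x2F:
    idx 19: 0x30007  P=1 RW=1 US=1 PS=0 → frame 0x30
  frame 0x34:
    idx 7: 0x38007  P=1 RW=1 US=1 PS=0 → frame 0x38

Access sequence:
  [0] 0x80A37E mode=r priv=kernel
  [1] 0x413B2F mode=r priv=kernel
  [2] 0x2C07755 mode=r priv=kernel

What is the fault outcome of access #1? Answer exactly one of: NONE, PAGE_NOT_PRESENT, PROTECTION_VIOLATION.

Per-access translation:
#0 VA=0x80A37E (r,kernel):
  L0: frame=0x27 idx=4 entry=0x29007 [P=1 RW=1 US=1 PS=0]
  L1: frame=0x29 idx=10 entry=0x2B007 [P=1 RW=1 US=1 PS=0]
  ⇒ phys 0x2B37E  [2 reads]
#1 VA=0x413B2F (r,kernel):
  L0: frame=0x27 idx=2 entry=0x2F007 [P=1 RW=1 US=1 PS=0]
  L1: frame=0x2F idx=19 entry=0x30007 [P=1 RW=1 US=1 PS=0]
  ⇒ phys 0x30B2F  [2 reads]
#2 VA=0x2C07755 (r,kernel):
  L0: frame=0x27 idx=22 entry=0x34007 [P=1 RW=1 US=1 PS=0]
  L1: frame=0x34 idx=7 entry=0x38007 [P=1 RW=1 US=1 PS=0]
  ⇒ phys 0x38755  [2 reads]

Access #1 fault: NONE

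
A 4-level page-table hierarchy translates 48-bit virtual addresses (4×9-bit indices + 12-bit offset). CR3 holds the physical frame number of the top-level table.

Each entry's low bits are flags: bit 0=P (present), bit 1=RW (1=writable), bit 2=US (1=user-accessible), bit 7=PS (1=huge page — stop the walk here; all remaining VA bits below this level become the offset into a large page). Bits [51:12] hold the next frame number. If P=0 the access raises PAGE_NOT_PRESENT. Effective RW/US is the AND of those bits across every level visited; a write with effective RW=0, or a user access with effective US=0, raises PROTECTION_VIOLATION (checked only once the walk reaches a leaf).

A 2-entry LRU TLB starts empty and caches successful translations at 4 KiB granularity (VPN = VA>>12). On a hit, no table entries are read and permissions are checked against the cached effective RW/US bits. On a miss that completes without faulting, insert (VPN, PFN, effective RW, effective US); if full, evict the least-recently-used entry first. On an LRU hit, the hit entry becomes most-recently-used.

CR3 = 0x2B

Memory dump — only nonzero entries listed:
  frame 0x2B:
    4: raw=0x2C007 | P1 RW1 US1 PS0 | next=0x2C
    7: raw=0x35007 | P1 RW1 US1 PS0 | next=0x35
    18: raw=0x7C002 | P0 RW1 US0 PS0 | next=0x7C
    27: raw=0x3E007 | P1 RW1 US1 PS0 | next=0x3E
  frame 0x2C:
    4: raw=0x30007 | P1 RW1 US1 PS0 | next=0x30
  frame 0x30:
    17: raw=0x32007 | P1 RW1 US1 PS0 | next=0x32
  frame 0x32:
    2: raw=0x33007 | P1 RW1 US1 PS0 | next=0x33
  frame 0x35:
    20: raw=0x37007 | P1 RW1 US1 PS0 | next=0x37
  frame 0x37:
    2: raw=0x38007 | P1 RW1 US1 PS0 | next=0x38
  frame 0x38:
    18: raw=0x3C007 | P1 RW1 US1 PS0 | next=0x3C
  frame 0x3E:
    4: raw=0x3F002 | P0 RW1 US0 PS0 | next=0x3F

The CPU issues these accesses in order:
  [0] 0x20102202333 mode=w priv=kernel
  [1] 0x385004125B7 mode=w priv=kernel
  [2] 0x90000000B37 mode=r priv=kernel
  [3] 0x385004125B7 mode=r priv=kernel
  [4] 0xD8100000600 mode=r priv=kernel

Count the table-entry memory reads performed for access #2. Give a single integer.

Walk each access:
#0 VA=0x20102202333 (w,kernel):
  lvl0: tbl 0x2B, slot 4 ⇒ 0x2C007 (P1/RW1/US1/PS0)
  lvl1: tbl 0x2C, slot 4 ⇒ 0x30007 (P1/RW1/US1/PS0)
  lvl2: tbl 0x30, slot 17 ⇒ 0x32007 (P1/RW1/US1/PS0)
  lvl3: tbl 0x32, slot 2 ⇒ 0x33007 (P1/RW1/US1/PS0)
  ✓ 0x33333  — 4 lookups
#1 VA=0x385004125B7 (w,kernel):
  lvl0: tbl 0x2B, slot 7 ⇒ 0x35007 (P1/RW1/US1/PS0)
  lvl1: tbl 0x35, slot 20 ⇒ 0x37007 (P1/RW1/US1/PS0)
  lvl2: tbl 0x37, slot 2 ⇒ 0x38007 (P1/RW1/US1/PS0)
  lvl3: tbl 0x38, slot 18 ⇒ 0x3C007 (P1/RW1/US1/PS0)
  ✓ 0x3C5B7  — 4 lookups
#2 VA=0x90000000B37 (r,kernel):
  lvl0: tbl 0x2B, slot 18 ⇒ 0x7C002 (P0/RW1/US0/PS0)
  ⇒ fault: PAGE_NOT_PRESENT  — 1 lookups
#3 VA=0x385004125B7 (r,kernel):
  TLB hit vpn=0x38500412 → PA=0x3C5B7
#4 VA=0xD8100000600 (r,kernel):
  lvl0: tbl 0x2B, slot 27 ⇒ 0x3E007 (P1/RW1/US1/PS0)
  lvl1: tbl 0x3E, slot 4 ⇒ 0x3F002 (P0/RW1/US0/PS0)
  ⇒ fault: PAGE_NOT_PRESENT  — 2 lookups

Entries read for #2: 1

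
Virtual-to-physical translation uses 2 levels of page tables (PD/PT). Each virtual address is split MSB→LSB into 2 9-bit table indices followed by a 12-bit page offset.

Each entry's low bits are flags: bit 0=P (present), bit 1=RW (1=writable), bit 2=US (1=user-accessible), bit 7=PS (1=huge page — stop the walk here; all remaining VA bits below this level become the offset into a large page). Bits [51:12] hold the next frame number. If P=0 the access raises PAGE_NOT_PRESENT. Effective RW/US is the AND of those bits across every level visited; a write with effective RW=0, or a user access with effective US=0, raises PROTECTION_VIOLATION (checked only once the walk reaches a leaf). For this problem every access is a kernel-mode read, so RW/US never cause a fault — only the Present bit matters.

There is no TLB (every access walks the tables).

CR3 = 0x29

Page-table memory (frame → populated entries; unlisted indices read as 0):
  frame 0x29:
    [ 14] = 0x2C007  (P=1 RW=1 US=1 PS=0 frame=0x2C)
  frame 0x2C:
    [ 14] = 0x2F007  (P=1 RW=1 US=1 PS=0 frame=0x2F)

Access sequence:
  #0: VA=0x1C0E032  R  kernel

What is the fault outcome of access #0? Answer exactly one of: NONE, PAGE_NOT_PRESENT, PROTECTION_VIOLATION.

Per-access translation:
#0 VA=0x1C0E032 (r,kernel):
  L0: frame=0x29 idx=14 entry=0x2C007 [P=1 RW=1 US=1 PS=0]
  L1: frame=0x2C idx=14 entry=0x2F007 [P=1 RW=1 US=1 PS=0]
  ⇒ phys 0x2F032  [2 reads]

Access #0 fault: NONE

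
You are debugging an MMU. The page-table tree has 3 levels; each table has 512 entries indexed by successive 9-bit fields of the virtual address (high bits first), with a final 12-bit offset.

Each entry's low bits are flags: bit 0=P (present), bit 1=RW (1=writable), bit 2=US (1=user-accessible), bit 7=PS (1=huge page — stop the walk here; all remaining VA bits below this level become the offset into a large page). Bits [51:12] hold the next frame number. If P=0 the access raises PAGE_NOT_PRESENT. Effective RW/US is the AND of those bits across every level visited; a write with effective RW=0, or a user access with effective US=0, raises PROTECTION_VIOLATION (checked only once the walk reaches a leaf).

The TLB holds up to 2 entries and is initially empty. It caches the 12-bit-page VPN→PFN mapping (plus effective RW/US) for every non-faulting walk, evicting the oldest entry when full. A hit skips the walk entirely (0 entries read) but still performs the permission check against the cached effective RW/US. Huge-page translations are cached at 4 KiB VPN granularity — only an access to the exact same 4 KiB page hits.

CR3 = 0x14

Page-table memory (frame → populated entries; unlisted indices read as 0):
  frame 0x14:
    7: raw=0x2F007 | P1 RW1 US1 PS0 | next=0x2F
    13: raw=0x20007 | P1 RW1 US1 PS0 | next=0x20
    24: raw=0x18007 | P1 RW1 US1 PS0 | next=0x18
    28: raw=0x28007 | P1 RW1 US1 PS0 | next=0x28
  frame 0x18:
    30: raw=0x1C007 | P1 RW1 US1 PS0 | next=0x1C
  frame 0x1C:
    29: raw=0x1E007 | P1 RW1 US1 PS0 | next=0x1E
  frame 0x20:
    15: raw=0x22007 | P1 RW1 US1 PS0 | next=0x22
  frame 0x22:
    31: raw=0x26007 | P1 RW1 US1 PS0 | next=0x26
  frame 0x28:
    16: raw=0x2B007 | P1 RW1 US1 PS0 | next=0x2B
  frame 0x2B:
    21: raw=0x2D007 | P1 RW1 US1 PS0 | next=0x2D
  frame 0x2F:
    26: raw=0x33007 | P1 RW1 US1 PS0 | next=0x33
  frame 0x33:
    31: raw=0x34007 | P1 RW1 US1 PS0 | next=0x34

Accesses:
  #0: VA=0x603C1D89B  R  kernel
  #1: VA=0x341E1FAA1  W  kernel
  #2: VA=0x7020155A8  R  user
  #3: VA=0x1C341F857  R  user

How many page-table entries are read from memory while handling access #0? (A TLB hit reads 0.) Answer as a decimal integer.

Walk each access:
#0 VA=0x603C1D89B (r,kernel):
  L0: frame=0x14 idx=24 entry=0x18007 [P=1 RW=1 US=1 PS=0]
  L1: frame=0x18 idx=30 entry=0x1C007 [P=1 RW=1 US=1 PS=0]
  L2: frame=0x1C idx=29 entry=0x1E007 [P=1 RW=1 US=1 PS=0]
  ⇒ phys 0x1E89B  [3 reads]
#1 VA=0x341E1FAA1 (w,kernel):
  L0: frame=0x14 idx=13 entry=0x20007 [P=1 RW=1 US=1 PS=0]
  L1: frame=0x20 idx=15 entry=0x22007 [P=1 RW=1 US=1 PS=0]
  L2: frame=0x22 idx=31 entry=0x26007 [P=1 RW=1 US=1 PS=0]
  ⇒ phys 0x26AA1  [3 reads]
#2 VA=0x7020155A8 (r,user):
  L0: frame=0x14 idx=28 entry=0x28007 [P=1 RW=1 US=1 PS=0]
  L1: frame=0x28 idx=16 entry=0x2B007 [P=1 RW=1 US=1 PS=0]
  L2: frame=0x2B idx=21 entry=0x2D007 [P=1 RW=1 US=1 PS=0]
  ⇒ phys 0x2D5A8  [3 reads]
#3 VA=0x1C341F857 (r,user):
  L0: frame=0x14 idx=7 entry=0x2F007 [P=1 RW=1 US=1 PS=0]
  L1: frame=0x2F idx=26 entry=0x33007 [P=1 RW=1 US=1 PS=0]
  L2: frame=0x33 idx=31 entry=0x34007 [P=1 RW=1 US=1 PS=0]
  ⇒ phys 0x34857  [3 reads]

Entries read for #0: 3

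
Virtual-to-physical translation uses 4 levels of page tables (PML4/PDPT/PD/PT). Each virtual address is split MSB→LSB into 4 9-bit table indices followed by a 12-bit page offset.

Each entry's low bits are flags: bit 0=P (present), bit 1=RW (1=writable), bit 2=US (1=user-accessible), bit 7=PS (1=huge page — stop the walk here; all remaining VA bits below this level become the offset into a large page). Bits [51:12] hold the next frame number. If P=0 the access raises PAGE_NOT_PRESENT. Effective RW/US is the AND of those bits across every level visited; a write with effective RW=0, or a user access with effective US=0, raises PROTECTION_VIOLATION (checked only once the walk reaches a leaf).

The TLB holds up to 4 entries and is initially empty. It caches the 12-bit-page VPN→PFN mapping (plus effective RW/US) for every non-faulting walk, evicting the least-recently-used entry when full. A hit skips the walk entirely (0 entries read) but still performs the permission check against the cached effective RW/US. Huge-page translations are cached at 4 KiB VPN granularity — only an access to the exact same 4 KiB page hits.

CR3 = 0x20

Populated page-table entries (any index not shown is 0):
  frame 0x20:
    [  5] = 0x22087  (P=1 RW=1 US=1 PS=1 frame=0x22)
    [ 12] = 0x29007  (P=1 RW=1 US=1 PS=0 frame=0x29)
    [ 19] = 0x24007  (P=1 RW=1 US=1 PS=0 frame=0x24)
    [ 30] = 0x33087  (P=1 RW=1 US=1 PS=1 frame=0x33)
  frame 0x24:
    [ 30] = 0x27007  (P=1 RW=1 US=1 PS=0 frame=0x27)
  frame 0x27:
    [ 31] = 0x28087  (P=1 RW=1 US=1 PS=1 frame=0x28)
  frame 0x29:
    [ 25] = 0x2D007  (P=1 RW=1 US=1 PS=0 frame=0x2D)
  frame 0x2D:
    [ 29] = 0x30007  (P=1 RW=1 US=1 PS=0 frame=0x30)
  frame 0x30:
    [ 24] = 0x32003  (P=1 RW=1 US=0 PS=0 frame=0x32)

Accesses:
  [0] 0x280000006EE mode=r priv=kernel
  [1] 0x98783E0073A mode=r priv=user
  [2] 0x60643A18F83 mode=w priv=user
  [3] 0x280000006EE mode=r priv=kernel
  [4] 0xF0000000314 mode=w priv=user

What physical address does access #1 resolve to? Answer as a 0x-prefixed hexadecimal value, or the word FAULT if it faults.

Trace:
#0 VA=0x280000006EE (r,kernel):
  L0: frame=0x20 idx=5 entry=0x22087 [P=1 RW=1 US=1 PS=1]
  ✓ 0x226EE (huge @L0)  — 1 lookups
#1 VA=0x98783E0073A (r,user):
  L0: frame=0x20 idx=19 entry=0x24007 [P=1 RW=1 US=1 PS=0]
  L1: frame=0x24 idx=30 entry=0x27007 [P=1 RW=1 US=1 PS=0]
  L2: frame=0x27 idx=31 entry=0x28087 [P=1 RW=1 US=1 PS=1]
  ✓ 0x2873A (huge @L2)  — 3 lookups
#2 VA=0x60643A18F83 (w,user):
  L0: frame=0x20 idx=12 entry=0x29007 [P=1 RW=1 US=1 PS=0]
  L1: frame=0x29 idx=25 entry=0x2D007 [P=1 RW=1 US=1 PS=0]
  L2: frame=0x2D idx=29 entry=0x30007 [P=1 RW=1 US=1 PS=0]
  L3: frame=0x30 idx=24 entry=0x32003 [P=1 RW=1 US=0 PS=0]
  ⇒ fault: PROTECTION_VIOLATION  — 4 lookups
#3 VA=0x280000006EE (r,kernel):
  TLB hit vpn=0x28000000 → PA=0x226EE
#4 VA=0xF0000000314 (w,user):
  L0: frame=0x20 idx=30 entry=0x33087 [P=1 RW=1 US=1 PS=1]
  ✓ 0x33314 (huge @L0)  — 1 lookups

Access #1 PA: 0x2873A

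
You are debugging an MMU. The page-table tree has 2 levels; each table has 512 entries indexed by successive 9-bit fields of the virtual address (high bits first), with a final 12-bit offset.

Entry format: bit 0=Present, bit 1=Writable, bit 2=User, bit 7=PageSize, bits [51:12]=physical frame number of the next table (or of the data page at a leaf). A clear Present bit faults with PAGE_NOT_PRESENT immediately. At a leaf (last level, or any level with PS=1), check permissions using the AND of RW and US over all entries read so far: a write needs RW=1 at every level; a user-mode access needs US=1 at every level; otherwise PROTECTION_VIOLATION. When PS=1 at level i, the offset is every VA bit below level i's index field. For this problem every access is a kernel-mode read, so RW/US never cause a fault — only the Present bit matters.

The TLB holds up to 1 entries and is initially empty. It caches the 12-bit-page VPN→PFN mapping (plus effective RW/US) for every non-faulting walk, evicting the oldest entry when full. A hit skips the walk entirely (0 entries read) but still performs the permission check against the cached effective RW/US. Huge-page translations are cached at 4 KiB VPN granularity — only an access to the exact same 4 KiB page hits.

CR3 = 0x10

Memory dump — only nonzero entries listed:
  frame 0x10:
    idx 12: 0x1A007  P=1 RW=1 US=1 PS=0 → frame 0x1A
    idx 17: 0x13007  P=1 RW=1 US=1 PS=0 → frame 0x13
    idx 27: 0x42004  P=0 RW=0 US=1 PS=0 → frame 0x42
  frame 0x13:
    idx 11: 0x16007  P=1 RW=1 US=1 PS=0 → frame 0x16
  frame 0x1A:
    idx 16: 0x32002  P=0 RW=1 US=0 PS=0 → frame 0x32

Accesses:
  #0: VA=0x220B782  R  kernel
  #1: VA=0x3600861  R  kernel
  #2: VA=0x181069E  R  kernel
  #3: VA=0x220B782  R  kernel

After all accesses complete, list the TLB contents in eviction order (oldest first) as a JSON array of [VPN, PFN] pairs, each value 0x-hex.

Walk each access:
#0 VA=0x220B782 (r,kernel):
  [0] read 0x10 idx=17: raw=0x13007 flags P=1 W=1 U=1 S=0
  [1] read 0x13 idx=11: raw=0x16007 flags P=1 W=1 U=1 S=0
  → PA=0x16782  (2 entries read)
#1 VA=0x3600861 (r,kernel):
  [0] read 0x10 idx=27: raw=0x42004 flags P=0 W=0 U=1 S=0
  ✗ PAGE_NOT_PRESENT  [1 reads]
#2 VA=0x181069E (r,kernel):
  [0] read 0x10 idx=12: raw=0x1A007 flags P=1 W=1 U=1 S=0
  [1] read 0x1A idx=16: raw=0x32002 flags P=0 W=1 U=0 S=0
  ✗ PAGE_NOT_PRESENT  [2 reads]
#3 VA=0x220B782 (r,kernel):
  TLB hit vpn=0x220B → PA=0x16782

TLB: [["0x220B", "0x16"]]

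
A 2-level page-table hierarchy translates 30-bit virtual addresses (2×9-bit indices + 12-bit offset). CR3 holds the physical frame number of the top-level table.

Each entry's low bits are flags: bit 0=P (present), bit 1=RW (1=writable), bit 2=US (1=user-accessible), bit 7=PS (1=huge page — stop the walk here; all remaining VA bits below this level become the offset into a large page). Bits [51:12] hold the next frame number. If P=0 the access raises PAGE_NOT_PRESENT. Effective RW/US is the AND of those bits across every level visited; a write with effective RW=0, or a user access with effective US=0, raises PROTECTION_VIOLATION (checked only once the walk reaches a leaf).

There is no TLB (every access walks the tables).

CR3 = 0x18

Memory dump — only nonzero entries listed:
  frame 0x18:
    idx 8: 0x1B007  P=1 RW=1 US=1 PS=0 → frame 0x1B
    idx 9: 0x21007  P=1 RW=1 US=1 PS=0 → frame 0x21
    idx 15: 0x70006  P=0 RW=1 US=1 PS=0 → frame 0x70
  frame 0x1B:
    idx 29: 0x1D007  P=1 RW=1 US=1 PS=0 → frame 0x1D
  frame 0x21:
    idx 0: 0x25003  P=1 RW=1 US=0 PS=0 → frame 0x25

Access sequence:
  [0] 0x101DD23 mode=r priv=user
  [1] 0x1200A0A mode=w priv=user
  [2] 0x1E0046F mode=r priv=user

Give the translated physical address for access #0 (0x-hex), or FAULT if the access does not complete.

Trace:
#0 VA=0x101DD23 (r,user):
  L0: frame=0x18 idx=8 entry=0x1B007 [P=1 RW=1 US=1 PS=0]
  L1: frame=0x1B idx=29 entry=0x1D007 [P=1 RW=1 US=1 PS=0]
  ✓ 0x1DD23  — 2 lookups
#1 VA=0x1200A0A (w,user):
  L0: frame=0x18 idx=9 entry=0x21007 [P=1 RW=1 US=1 PS=0]
  L1: frame=0x21 idx=0 entry=0x25003 [P=1 RW=1 US=0 PS=0]
  ✗ PROTECTION_VIOLATION  [2 reads]
#2 VA=0x1E0046F (r,user):
  L0: frame=0x18 idx=15 entry=0x70006 [P=0 RW=1 US=1 PS=0]
  ✗ PAGE_NOT_PRESENT  [1 reads]

Access #0 PA: 0x1DD23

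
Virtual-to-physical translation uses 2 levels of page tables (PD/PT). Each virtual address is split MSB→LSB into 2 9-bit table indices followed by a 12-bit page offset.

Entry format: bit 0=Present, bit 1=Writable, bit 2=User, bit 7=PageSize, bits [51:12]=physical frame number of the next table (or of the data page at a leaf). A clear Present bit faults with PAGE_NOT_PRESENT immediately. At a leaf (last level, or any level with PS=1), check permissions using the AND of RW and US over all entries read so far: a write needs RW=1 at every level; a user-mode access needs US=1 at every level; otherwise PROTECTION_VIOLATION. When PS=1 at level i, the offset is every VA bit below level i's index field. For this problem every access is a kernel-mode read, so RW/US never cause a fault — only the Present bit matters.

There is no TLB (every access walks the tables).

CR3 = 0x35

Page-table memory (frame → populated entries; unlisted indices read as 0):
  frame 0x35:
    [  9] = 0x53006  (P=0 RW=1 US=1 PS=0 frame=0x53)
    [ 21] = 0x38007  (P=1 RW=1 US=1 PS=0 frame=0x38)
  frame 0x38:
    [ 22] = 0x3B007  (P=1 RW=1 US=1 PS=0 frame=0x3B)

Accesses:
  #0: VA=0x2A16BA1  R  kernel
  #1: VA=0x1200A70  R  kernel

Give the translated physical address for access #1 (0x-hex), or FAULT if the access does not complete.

Walk each access:
#0 VA=0x2A16BA1 (r,kernel):
  [0] read 0x35 idx=21: raw=0x38007 flags P=1 W=1 U=1 S=0
  [1] read 0x38 idx=22: raw=0x3B007 flags P=1 W=1 U=1 S=0
  → PA=0x3BBA1  (2 entries read)
#1 VA=0x1200A70 (r,kernel):
  [0] read 0x35 idx=9: raw=0x53006 flags P=0 W=1 U=1 S=0
  ✗ PAGE_NOT_PRESENT  [1 reads]

Access #1 PA: FAULT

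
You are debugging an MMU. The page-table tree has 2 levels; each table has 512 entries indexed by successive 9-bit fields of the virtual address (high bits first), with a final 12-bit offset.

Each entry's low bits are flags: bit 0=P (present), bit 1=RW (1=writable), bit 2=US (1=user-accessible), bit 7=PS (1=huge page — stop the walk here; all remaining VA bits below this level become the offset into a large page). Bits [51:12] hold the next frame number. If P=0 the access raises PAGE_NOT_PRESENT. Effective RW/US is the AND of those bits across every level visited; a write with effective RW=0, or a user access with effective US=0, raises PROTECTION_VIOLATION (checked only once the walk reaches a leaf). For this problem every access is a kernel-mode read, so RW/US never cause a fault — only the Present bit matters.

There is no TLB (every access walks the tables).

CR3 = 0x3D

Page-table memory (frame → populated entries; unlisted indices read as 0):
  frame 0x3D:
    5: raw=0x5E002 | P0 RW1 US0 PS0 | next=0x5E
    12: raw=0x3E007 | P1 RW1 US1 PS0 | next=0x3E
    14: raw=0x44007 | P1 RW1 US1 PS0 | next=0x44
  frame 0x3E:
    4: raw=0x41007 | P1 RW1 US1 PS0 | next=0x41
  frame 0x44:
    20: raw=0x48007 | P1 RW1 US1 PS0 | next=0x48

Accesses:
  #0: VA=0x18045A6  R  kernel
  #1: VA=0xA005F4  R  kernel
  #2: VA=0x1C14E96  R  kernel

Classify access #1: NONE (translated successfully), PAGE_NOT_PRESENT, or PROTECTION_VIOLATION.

Per-access translation:
#0 VA=0x18045A6 (r,kernel):
  [0] read 0x3D idx=12: raw=0x3E007 flags P=1 W=1 U=1 S=0
  [1] read 0x3E idx=4: raw=0x41007 flags P=1 W=1 U=1 S=0
  ✓ 0x415A6  — 2 lookups
#1 VA=0xA005F4 (r,kernel):
  [0] read 0x3D idx=5: raw=0x5E002 flags P=0 W=1 U=0 S=0
  ✗ PAGE_NOT_PRESENT  [1 reads]
#2 VA=0x1C14E96 (r,kernel):
  [0] read 0x3D idx=14: raw=0x44007 flags P=1 W=1 U=1 S=0
  [1] read 0x44 idx=20: raw=0x48007 flags P=1 W=1 U=1 S=0
  ✓ 0x48E96  — 2 lookups

Access #1 fault: PAGE_NOT_PRESENT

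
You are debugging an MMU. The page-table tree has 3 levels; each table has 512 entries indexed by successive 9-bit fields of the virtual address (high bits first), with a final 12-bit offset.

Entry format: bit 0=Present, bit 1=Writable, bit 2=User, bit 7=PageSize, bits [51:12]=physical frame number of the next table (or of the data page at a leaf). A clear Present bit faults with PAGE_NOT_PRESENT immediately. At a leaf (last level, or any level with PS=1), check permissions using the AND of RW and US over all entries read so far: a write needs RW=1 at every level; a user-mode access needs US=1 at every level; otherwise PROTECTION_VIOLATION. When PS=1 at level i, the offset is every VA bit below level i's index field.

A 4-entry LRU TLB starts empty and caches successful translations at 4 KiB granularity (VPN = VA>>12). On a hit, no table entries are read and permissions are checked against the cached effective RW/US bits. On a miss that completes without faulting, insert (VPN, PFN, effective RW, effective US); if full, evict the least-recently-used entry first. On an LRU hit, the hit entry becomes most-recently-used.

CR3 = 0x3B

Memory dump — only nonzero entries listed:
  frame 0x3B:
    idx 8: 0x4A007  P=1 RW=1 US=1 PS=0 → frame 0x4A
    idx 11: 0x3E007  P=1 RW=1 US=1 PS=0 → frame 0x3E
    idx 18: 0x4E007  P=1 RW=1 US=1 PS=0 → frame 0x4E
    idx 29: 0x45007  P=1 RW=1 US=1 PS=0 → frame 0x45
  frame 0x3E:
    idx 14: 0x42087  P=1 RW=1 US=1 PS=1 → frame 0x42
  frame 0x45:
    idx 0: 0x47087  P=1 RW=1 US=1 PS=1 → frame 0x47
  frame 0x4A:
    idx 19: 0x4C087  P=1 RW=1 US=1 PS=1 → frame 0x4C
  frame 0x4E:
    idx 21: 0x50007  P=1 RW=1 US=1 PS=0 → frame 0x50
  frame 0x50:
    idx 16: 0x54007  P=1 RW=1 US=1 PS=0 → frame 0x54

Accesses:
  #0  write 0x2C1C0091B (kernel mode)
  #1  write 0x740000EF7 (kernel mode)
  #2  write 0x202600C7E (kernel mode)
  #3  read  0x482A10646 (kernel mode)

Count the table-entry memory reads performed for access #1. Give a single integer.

Walk each access:
#0 VA=0x2C1C0091B (w,kernel):
  lvl0: tbl 0x3B, slot 11 ⇒ 0x3E007 (P1/RW1/US1/PS0)
  lvl1: tbl 0x3E, slot 14 ⇒ 0x42087 (P1/RW1/US1/PS1)
  → PA=0x4291B (huge @L1)  (2 entries read)
#1 VA=0x740000EF7 (w,kernel):
  lvl0: tbl 0x3B, slot 29 ⇒ 0x45007 (P1/RW1/US1/PS0)
  lvl1: tbl 0x45, slot 0 ⇒ 0x47087 (P1/RW1/US1/PS1)
  → PA=0x47EF7 (huge @L1)  (2 entries read)
#2 VA=0x202600C7E (w,kernel):
  lvl0: tbl 0x3B, slot 8 ⇒ 0x4A007 (P1/RW1/US1/PS0)
  lvl1: tbl 0x4A, slot 19 ⇒ 0x4C087 (P1/RW1/US1/PS1)
  → PA=0x4CC7E (huge @L1)  (2 entries read)
#3 VA=0x482A10646 (r,kernel):
  lvl0: tbl 0x3B, slot 18 ⇒ 0x4E007 (P1/RW1/US1/PS0)
  lvl1: tbl 0x4E, slot 21 ⇒ 0x50007 (P1/RW1/US1/PS0)
  lvl2: tbl 0x50, slot 16 ⇒ 0x54007 (P1/RW1/US1/PS0)
  → PA=0x54646  (3 entries read)

Entries read for #1: 2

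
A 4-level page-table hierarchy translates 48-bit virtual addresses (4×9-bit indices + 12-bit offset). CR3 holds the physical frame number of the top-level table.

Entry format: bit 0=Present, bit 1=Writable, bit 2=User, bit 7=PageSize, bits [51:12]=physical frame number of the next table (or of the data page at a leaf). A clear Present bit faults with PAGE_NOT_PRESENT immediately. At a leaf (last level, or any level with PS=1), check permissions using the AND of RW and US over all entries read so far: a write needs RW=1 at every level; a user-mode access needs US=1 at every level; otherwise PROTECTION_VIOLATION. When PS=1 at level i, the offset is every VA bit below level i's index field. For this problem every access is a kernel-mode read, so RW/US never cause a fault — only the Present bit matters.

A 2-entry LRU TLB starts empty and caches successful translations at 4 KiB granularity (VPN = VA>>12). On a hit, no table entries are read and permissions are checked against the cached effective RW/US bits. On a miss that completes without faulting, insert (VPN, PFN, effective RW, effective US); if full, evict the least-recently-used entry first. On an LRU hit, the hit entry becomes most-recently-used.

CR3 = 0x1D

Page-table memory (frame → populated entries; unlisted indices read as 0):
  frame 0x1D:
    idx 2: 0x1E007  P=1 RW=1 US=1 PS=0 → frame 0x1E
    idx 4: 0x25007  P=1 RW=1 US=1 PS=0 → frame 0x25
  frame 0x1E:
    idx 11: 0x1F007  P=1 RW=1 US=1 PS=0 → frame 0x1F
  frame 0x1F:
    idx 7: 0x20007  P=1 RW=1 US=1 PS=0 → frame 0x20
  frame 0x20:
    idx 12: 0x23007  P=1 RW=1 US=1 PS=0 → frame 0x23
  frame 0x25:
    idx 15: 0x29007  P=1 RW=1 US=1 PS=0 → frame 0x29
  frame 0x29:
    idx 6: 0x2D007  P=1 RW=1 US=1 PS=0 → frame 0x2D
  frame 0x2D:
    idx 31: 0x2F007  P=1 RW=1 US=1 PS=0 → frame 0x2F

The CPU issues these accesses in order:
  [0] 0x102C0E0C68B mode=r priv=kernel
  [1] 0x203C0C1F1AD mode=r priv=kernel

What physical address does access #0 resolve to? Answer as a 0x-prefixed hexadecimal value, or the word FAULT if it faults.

Trace:
#0 VA=0x102C0E0C68B (r,kernel):
  lvl0: tbl 0x1D, slot 2 ⇒ 0x1E007 (P1/RW1/US1/PS0)
  lvl1: tbl 0x1E, slot 11 ⇒ 0x1F007 (P1/RW1/US1/PS0)
  lvl2: tbl 0x1F, slot 7 ⇒ 0x20007 (P1/RW1/US1/PS0)
  lvl3: tbl 0x20, slot 12 ⇒ 0x23007 (P1/RW1/US1/PS0)
  ✓ 0x2368B  — 4 lookups
#1 VA=0x203C0C1F1AD (r,kernel):
  lvl0: tbl 0x1D, slot 4 ⇒ 0x25007 (P1/RW1/US1/PS0)
  lvl1: tbl 0x25, slot 15 ⇒ 0x29007 (P1/RW1/US1/PS0)
  lvl2: tbl 0x29, slot 6 ⇒ 0x2D007 (P1/RW1/US1/PS0)
  lvl3: tbl 0x2D, slot 31 ⇒ 0x2F007 (P1/RW1/US1/PS0)
  ✓ 0x2F1AD  — 4 lookups

Access #0 PA: 0x2368B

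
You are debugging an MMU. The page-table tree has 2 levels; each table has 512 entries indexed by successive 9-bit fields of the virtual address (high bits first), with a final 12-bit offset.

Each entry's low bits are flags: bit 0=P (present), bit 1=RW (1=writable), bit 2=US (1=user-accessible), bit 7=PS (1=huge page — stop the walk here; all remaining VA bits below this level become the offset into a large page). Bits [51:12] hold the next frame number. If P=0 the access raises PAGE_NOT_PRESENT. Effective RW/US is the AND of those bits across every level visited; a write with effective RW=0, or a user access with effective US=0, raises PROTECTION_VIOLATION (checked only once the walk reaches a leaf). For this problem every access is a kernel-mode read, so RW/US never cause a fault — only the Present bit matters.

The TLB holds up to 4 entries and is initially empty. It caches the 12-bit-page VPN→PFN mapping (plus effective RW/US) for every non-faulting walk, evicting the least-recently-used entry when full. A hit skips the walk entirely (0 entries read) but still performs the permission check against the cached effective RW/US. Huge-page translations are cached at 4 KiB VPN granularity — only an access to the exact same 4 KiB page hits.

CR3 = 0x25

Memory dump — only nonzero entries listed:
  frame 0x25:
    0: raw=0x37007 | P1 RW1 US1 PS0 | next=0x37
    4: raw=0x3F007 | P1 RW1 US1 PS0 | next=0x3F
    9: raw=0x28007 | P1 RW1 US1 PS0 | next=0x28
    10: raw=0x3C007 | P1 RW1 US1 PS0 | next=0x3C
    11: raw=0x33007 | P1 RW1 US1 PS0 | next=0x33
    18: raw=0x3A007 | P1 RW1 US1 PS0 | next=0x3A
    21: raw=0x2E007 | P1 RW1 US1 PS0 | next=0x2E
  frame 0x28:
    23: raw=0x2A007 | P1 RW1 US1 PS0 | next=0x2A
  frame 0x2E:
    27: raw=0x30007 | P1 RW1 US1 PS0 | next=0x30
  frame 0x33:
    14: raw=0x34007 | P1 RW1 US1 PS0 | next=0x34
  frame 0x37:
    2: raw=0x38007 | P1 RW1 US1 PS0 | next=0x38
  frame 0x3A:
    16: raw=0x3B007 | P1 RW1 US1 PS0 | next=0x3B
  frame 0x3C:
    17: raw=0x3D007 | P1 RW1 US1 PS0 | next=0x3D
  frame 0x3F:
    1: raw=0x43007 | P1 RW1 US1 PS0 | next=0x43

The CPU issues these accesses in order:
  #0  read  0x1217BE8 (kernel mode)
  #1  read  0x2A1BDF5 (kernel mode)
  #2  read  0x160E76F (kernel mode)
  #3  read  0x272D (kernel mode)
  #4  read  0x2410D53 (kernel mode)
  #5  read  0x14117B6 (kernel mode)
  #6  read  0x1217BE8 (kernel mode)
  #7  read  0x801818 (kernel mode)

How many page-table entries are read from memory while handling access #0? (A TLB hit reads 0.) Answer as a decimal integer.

Walk each access:
#0 VA=0x1217BE8 (r,kernel):
  [0] read 0x25 idx=9: raw=0x28007 flags P=1 W=1 U=1 S=0
  [1] read 0x28 idx=23: raw=0x2A007 flags P=1 W=1 U=1 S=0
  ✓ 0x2ABE8  — 2 lookups
#1 VA=0x2A1BDF5 (r,kernel):
  [0] read 0x25 idx=21: raw=0x2E007 flags P=1 W=1 U=1 S=0
  [1] read 0x2E idx=27: raw=0x30007 flags P=1 W=1 U=1 S=0
  ✓ 0x30DF5  — 2 lookups
#2 VA=0x160E76F (r,kernel):
  [0] read 0x25 idx=11: raw=0x33007 flags P=1 W=1 U=1 S=0
  [1] read 0x33 idx=14: raw=0x34007 flags P=1 W=1 U=1 S=0
  ✓ 0x3476F  — 2 lookups
#3 VA=0x272D (r,kernel):
  [0] read 0x25 idx=0: raw=0x37007 flags P=1 W=1 U=1 S=0
  [1] read 0x37 idx=2: raw=0x38007 flags P=1 W=1 U=1 S=0
  ✓ 0x3872D  — 2 lookups
#4 VA=0x2410D53 (r,kernel):
  [0] read 0x25 idx=18: raw=0x3A007 flags P=1 W=1 U=1 S=0
  [1] read 0x3A idx=16: raw=0x3B007 flags P=1 W=1 U=1 S=0
  ✓ 0x3BD53  — 2 lookups
#5 VA=0x14117B6 (r,kernel):
  [0] read 0x25 idx=10: raw=0x3C007 flags P=1 W=1 U=1 S=0
  [1] read 0x3C idx=17: raw=0x3D007 flags P=1 W=1 U=1 S=0
  ✓ 0x3D7B6  — 2 lookups
#6 VA=0x1217BE8 (r,kernel):
  [0] read 0x25 idx=9: raw=0x28007 flags P=1 W=1 U=1 S=0
  [1] read 0x28 idx=23: raw=0x2A007 flags P=1 W=1 U=1 S=0
  ✓ 0x2ABE8  — 2 lookups
#7 VA=0x801818 (r,kernel):
  [0] read 0x25 idx=4: raw=0x3F007 flags P=1 W=1 U=1 S=0
  [1] read 0x3F idx=1: raw=0x43007 flags P=1 W=1 U=1 S=0
  ✓ 0x43818  — 2 lookups

Entries read for #0: 2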